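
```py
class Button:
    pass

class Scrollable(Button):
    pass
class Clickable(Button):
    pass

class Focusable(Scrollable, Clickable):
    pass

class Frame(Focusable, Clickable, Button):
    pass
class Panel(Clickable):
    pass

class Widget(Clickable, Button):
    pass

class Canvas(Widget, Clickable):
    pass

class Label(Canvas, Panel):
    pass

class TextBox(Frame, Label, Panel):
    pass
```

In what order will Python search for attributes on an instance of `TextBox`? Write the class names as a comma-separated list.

L[TextBox] = TextBox + merge(L[Frame], L[Label], L[Panel], [Frame Label Panel])
  take Frame:  [Frame Focusable Scrollable Clickable Button object] + [Label Canvas Widget Panel Clickable Button object] + [Panel Clickable Button object] + [Frame Label Panel]
  take Focusable:  [Focusable Scrollable Clickable Button object] + [Label Canvas Widget Panel Clickable Button object] + [Panel Clickable Button object] + [Label Panel]
  take Scrollable:  [Scrollable Clickable Button object] + [Label Canvas Widget Panel Clickable Button object] + [Panel Clickable Button object] + [Label Panel]
  take Label:  [Clickable Button object] + [Label Canvas Widget Panel Clickable Button object] + [Panel Clickable Button object] + [Label Panel]
  take Canvas:  [Clickable Button object] + [Canvas Widget Panel Clickable Button object] + [Panel Clickable Button object] + [Panel]
  take Widget:  [Clickable Button object] + [Widget Panel Clickable Button object] + [Panel Clickable Button object] + [Panel]
  take Panel:  [Clickable Button object] + [Panel Clickable Button object] + [Panel Clickable Button object] + [Panel]
  take Clickable:  [Clickable Button object] + [Clickable Button object] + [Clickable Button object]
  take Button:  [Button object] + [Button object] + [Button object]
  take object:  [object] + [object] + [object]

TextBox, Frame, Focusable, Scrollable, Label, Canvas, Widget, Panel, Clickable, Button, object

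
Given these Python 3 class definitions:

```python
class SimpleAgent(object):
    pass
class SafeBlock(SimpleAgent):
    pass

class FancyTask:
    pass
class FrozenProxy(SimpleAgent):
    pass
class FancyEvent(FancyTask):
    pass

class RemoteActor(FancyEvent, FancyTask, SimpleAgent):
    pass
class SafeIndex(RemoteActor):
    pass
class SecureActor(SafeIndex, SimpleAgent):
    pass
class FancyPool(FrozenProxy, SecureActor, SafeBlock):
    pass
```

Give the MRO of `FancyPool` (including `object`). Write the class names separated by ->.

FancyPool -> FrozenProxy -> SecureActor -> SafeIndex -> RemoteActor -> FancyEvent -> FancyTask -> SafeBlock -> SimpleAgent -> object

L[FancyPool] = FancyPool + merge(L[FrozenProxy], L[SecureActor], L[SafeBlock], [FrozenProxy SecureActor SafeBlock])
  take FrozenProxy:  [FrozenProxy SimpleAgent object] + [SecureActor SafeIndex RemoteActor FancyEvent FancyTask SimpleAgent object] + [SafeBlock SimpleAgent object] + [FrozenProxy SecureActor SafeBlock]
  take SecureActor:  [SimpleAgent object] + [SecureActor SafeIndex RemoteActor FancyEvent FancyTask SimpleAgent object] + [SafeBlock SimpleAgent object] + [SecureActor SafeBlock]
  take SafeIndex:  [SimpleAgent object] + [SafeIndex RemoteActor FancyEvent FancyTask SimpleAgent object] + [SafeBlock SimpleAgent object] + [SafeBlock]
  take RemoteActor:  [SimpleAgent object] + [RemoteActor FancyEvent FancyTask SimpleAgent object] + [SafeBlock SimpleAgent object] + [SafeBlock]
  take FancyEvent:  [SimpleAgent object] + [FancyEvent FancyTask SimpleAgent object] + [SafeBlock SimpleAgent object] + [SafeBlock]
  take FancyTask:  [SimpleAgent object] + [FancyTask SimpleAgent object] + [SafeBlock SimpleAgent object] + [SafeBlock]
  take SafeBlock:  [SimpleAgent object] + [SimpleAgent object] + [SafeBlock SimpleAgent object] + [SafeBlock]
  take SimpleAgent:  [SimpleAgent object] + [SimpleAgent object] + [SimpleAgent object]
  take object:  [object] + [object] + [object]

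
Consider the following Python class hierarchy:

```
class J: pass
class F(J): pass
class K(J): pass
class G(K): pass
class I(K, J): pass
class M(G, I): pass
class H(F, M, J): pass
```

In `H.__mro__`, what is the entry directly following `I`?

K

L[H] = H + merge(L[F], L[M], L[J], [F M J])
  take F:  [F J object] + [M G I K J object] + [J object] + [F M J]
  take M:  [J object] + [M G I K J object] + [J object] + [M J]
  take G:  [J object] + [G I K J object] + [J object] + [J]
  take I:  [J object] + [I K J object] + [J object] + [J]
  take K:  [J object] + [K J object] + [J object] + [J]
  take J:  [J object] + [J object] + [J object] + [J]
  take object:  [object] + [object] + [object]
MRO: H F M G I K J object
I is at position 4; next is K.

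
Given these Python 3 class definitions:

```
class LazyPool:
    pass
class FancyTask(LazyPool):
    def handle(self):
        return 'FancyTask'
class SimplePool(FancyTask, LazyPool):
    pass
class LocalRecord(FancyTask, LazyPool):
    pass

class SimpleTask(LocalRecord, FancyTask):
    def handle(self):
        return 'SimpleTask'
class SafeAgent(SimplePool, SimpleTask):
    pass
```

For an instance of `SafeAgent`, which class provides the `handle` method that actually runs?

L[SafeAgent] = SafeAgent + merge(L[SimplePool], L[SimpleTask], [SimplePool SimpleTask])
  take SimplePool:  [SimplePool FancyTask LazyPool object] + [SimpleTask LocalRecord FancyTask LazyPool object] + [SimplePool SimpleTask]
  take SimpleTask:  [FancyTask LazyPool object] + [SimpleTask LocalRecord FancyTask LazyPool object] + [SimpleTask]
  take LocalRecord:  [FancyTask LazyPool object] + [LocalRecord FancyTask LazyPool object]
  take FancyTask:  [FancyTask LazyPool object] + [FancyTask LazyPool object]
  take LazyPool:  [LazyPool object] + [LazyPool object]
  take object:  [object] + [object]
MRO: SafeAgent SimplePool SimpleTask LocalRecord FancyTask LazyPool object
handle is defined in: FancyTask, SimpleTask. First along the MRO is SimpleTask.

SimpleTask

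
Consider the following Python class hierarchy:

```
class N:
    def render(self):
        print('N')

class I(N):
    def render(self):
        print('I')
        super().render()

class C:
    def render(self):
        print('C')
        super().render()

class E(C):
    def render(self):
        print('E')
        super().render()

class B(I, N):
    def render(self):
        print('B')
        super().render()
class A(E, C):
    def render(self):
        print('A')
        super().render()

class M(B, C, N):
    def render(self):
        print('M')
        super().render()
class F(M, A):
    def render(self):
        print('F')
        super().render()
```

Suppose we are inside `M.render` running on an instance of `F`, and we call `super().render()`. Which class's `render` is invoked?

L[F] = F + merge(L[M], L[A], [M A])
  take M:  [M B I C N object] + [A E C object] + [M A]
  take B:  [B I C N object] + [A E C object] + [A]
  take I:  [I C N object] + [A E C object] + [A]
  take A:  [C N object] + [A E C object] + [A]
  take E:  [C N object] + [E C object]
  take C:  [C N object] + [C object]
  take N:  [N object] + [object]
  take object:  [object] + [object]
MRO: F M B I A E C N object
super() in M.render on a F instance goes to the class after M in F's MRO: B.

B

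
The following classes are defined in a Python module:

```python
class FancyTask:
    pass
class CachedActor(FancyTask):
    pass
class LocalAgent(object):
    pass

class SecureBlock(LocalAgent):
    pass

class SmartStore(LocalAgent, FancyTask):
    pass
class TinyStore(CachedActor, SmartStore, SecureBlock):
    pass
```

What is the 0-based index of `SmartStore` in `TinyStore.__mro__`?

L[TinyStore] = TinyStore + merge(L[CachedActor], L[SmartStore], L[SecureBlock], [CachedActor SmartStore SecureBlock])
  take CachedActor:  [CachedActor FancyTask object] + [SmartStore LocalAgent FancyTask object] + [SecureBlock LocalAgent object] + [CachedActor SmartStore SecureBlock]
  take SmartStore:  [FancyTask object] + [SmartStore LocalAgent FancyTask object] + [SecureBlock LocalAgent object] + [SmartStore SecureBlock]
  take SecureBlock:  [FancyTask object] + [LocalAgent FancyTask object] + [SecureBlock LocalAgent object] + [SecureBlock]
  take LocalAgent:  [FancyTask object] + [LocalAgent FancyTask object] + [LocalAgent object]
  take FancyTask:  [FancyTask object] + [FancyTask object] + [object]
  take object:  [object] + [object] + [object]
MRO: TinyStore CachedActor SmartStore SecureBlock LocalAgent FancyTask object
SmartStore sits at index 2.

2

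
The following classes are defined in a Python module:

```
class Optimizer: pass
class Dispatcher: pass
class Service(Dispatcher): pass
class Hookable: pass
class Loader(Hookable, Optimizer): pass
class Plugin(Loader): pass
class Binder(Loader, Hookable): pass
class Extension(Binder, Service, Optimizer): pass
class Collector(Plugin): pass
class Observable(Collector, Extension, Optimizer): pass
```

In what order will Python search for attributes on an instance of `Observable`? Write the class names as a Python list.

[Observable, Collector, Plugin, Extension, Binder, Loader, Hookable, Service, Optimizer, Dispatcher, object]

L[Observable] = Observable + merge(L[Collector], L[Extension], L[Optimizer], [Collector Extension Optimizer])
  take Collector:  [Collector Plugin Loader Hookable Optimizer object] + [Extension Binder Loader Hookable Service Optimizer Dispatcher object] + [Optimizer object] + [Collector Extension Optimizer]
  take Plugin:  [Plugin Loader Hookable Optimizer object] + [Extension Binder Loader Hookable Service Optimizer Dispatcher object] + [Optimizer object] + [Extension Optimizer]
  take Extension:  [Loader Hookable Optimizer object] + [Extension Binder Loader Hookable Service Optimizer Dispatcher object] + [Optimizer object] + [Extension Optimizer]
  take Binder:  [Loader Hookable Optimizer object] + [Binder Loader Hookable Service Optimizer Dispatcher object] + [Optimizer object] + [Optimizer]
  take Loader:  [Loader Hookable Optimizer object] + [Loader Hookable Service Optimizer Dispatcher object] + [Optimizer object] + [Optimizer]
  take Hookable:  [Hookable Optimizer object] + [Hookable Service Optimizer Dispatcher object] + [Optimizer object] + [Optimizer]
  take Service:  [Optimizer object] + [Service Optimizer Dispatcher object] + [Optimizer object] + [Optimizer]
  take Optimizer:  [Optimizer object] + [Optimizer Dispatcher object] + [Optimizer object] + [Optimizer]
  take Dispatcher:  [object] + [Dispatcher object] + [object]
  take object:  [object] + [object] + [object]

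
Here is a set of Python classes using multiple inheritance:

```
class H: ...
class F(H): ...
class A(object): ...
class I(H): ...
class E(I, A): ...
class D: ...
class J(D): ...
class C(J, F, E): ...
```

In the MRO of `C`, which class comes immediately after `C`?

L[C] = C + merge(L[J], L[F], L[E], [J F E])
  take J:  [J D object] + [F H object] + [E I H A object] + [J F E]
  take D:  [D object] + [F H object] + [E I H A object] + [F E]
  take F:  [object] + [F H object] + [E I H A object] + [F E]
  take E:  [object] + [H object] + [E I H A object] + [E]
  take I:  [object] + [H object] + [I H A object]
  take H:  [object] + [H object] + [H A object]
  take A:  [object] + [object] + [A object]
  take object:  [object] + [object] + [object]
MRO: C J D F E I H A object
C is at position 0; next is J.

J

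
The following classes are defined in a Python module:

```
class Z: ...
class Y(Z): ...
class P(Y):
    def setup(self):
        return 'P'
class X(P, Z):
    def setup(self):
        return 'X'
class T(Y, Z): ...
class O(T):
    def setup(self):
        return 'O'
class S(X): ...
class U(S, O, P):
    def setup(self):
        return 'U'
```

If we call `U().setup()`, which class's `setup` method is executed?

U

L[U] = U + merge(L[S], L[O], L[P], [S O P])
  take S:  [S X P Y Z object] + [O T Y Z object] + [P Y Z object] + [S O P]
  take X:  [X P Y Z object] + [O T Y Z object] + [P Y Z object] + [O P]
  take O:  [P Y Z object] + [O T Y Z object] + [P Y Z object] + [O P]
  take P:  [P Y Z object] + [T Y Z object] + [P Y Z object] + [P]
  take T:  [Y Z object] + [T Y Z object] + [Y Z object]
  take Y:  [Y Z object] + [Y Z object] + [Y Z object]
  take Z:  [Z object] + [Z object] + [Z object]
  take object:  [object] + [object] + [object]
MRO: U S X O P T Y Z object
setup is defined in: O, P, U, X. First along the MRO is U.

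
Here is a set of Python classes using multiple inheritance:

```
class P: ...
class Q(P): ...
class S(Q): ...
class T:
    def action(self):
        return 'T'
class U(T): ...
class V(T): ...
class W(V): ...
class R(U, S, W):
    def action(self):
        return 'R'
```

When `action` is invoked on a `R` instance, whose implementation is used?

L[R] = R + merge(L[U], L[S], L[W], [U S W])
  take U:  [U T object] + [S Q P object] + [W V T object] + [U S W]
  take S:  [T object] + [S Q P object] + [W V T object] + [S W]
  take Q:  [T object] + [Q P object] + [W V T object] + [W]
  take P:  [T object] + [P object] + [W V T object] + [W]
  take W:  [T object] + [object] + [W V T object] + [W]
  take V:  [T object] + [object] + [V T object]
  take T:  [T object] + [object] + [T object]
  take object:  [object] + [object] + [object]
MRO: R U S Q P W V T object
action is defined in: R, T. First along the MRO is R.

R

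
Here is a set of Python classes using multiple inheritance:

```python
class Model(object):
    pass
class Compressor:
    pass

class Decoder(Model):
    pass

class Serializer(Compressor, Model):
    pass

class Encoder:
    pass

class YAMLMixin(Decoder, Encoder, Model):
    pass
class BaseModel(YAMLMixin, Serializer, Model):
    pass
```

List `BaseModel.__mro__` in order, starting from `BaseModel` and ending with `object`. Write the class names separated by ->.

L[BaseModel] = BaseModel + merge(L[YAMLMixin], L[Serializer], L[Model], [YAMLMixin Serializer Model])
  take YAMLMixin:  [YAMLMixin Decoder Encoder Model object] + [Serializer Compressor Model object] + [Model object] + [YAMLMixin Serializer Model]
  take Decoder:  [Decoder Encoder Model object] + [Serializer Compressor Model object] + [Model object] + [Serializer Model]
  take Encoder:  [Encoder Model object] + [Serializer Compressor Model object] + [Model object] + [Serializer Model]
  take Serializer:  [Model object] + [Serializer Compressor Model object] + [Model object] + [Serializer Model]
  take Compressor:  [Model object] + [Compressor Model object] + [Model object] + [Model]
  take Model:  [Model object] + [Model object] + [Model object] + [Model]
  take object:  [object] + [object] + [object]

BaseModel -> YAMLMixin -> Decoder -> Encoder -> Serializer -> Compressor -> Model -> object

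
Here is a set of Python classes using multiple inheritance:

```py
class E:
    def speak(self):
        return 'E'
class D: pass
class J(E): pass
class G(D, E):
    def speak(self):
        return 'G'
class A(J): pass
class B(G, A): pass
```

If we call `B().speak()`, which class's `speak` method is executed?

G

L[B] = B + merge(L[G], L[A], [G A])
  take G:  [G D E object] + [A J E object] + [G A]
  take D:  [D E object] + [A J E object] + [A]
  take A:  [E object] + [A J E object] + [A]
  take J:  [E object] + [J E object]
  take E:  [E object] + [E object]
  take object:  [object] + [object]
MRO: B G D A J E object
speak is defined in: E, G. First along the MRO is G.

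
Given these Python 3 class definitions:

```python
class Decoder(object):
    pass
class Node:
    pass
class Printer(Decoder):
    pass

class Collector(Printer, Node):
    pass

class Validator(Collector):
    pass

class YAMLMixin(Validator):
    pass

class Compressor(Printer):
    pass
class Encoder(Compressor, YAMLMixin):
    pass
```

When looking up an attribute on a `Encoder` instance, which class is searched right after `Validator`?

Collector

L[Encoder] = Encoder + merge(L[Compressor], L[YAMLMixin], [Compressor YAMLMixin])
  take Compressor:  [Compressor Printer Decoder object] + [YAMLMixin Validator Collector Printer Decoder Node object] + [Compressor YAMLMixin]
  take YAMLMixin:  [Printer Decoder object] + [YAMLMixin Validator Collector Printer Decoder Node object] + [YAMLMixin]
  take Validator:  [Printer Decoder object] + [Validator Collector Printer Decoder Node object]
  take Collector:  [Printer Decoder object] + [Collector Printer Decoder Node object]
  take Printer:  [Printer Decoder object] + [Printer Decoder Node object]
  take Decoder:  [Decoder object] + [Decoder Node object]
  take Node:  [object] + [Node object]
  take object:  [object] + [object]
MRO: Encoder Compressor YAMLMixin Validator Collector Printer Decoder Node object
Validator is at position 3; next is Collector.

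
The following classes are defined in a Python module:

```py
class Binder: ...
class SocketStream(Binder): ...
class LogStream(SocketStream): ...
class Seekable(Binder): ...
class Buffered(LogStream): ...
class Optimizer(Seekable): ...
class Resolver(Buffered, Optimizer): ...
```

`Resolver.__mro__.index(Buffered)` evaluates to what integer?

1

L[Resolver] = Resolver + merge(L[Buffered], L[Optimizer], [Buffered Optimizer])
  take Buffered:  [Buffered LogStream SocketStream Binder object] + [Optimizer Seekable Binder object] + [Buffered Optimizer]
  take LogStream:  [LogStream SocketStream Binder object] + [Optimizer Seekable Binder object] + [Optimizer]
  take SocketStream:  [SocketStream Binder object] + [Optimizer Seekable Binder object] + [Optimizer]
  take Optimizer:  [Binder object] + [Optimizer Seekable Binder object] + [Optimizer]
  take Seekable:  [Binder object] + [Seekable Binder object]
  take Binder:  [Binder object] + [Binder object]
  take object:  [object] + [object]
MRO: Resolver Buffered LogStream SocketStream Optimizer Seekable Binder object
Buffered sits at index 1.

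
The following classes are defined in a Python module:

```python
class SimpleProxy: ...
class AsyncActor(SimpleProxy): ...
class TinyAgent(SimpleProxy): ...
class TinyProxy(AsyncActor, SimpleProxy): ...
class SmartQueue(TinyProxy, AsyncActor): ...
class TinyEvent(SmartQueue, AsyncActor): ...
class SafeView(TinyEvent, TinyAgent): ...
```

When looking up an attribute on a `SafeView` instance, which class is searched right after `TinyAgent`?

L[SafeView] = SafeView + merge(L[TinyEvent], L[TinyAgent], [TinyEvent TinyAgent])
  take TinyEvent:  [TinyEvent SmartQueue TinyProxy AsyncActor SimpleProxy object] + [TinyAgent SimpleProxy object] + [TinyEvent TinyAgent]
  take SmartQueue:  [SmartQueue TinyProxy AsyncActor SimpleProxy object] + [TinyAgent SimpleProxy object] + [TinyAgent]
  take TinyProxy:  [TinyProxy AsyncActor SimpleProxy object] + [TinyAgent SimpleProxy object] + [TinyAgent]
  take AsyncActor:  [AsyncActor SimpleProxy object] + [TinyAgent SimpleProxy object] + [TinyAgent]
  take TinyAgent:  [SimpleProxy object] + [TinyAgent SimpleProxy object] + [TinyAgent]
  take SimpleProxy:  [SimpleProxy object] + [SimpleProxy object]
  take object:  [object] + [object]
MRO: SafeView TinyEvent SmartQueue TinyProxy AsyncActor TinyAgent SimpleProxy object
TinyAgent is at position 5; next is SimpleProxy.

SimpleProxy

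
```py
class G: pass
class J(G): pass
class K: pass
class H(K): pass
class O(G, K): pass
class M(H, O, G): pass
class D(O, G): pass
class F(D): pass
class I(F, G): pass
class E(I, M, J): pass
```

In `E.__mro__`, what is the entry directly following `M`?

H

L[E] = E + merge(L[I], L[M], L[J], [I M J])
  take I:  [I F D O G K object] + [M H O G K object] + [J G object] + [I M J]
  take F:  [F D O G K object] + [M H O G K object] + [J G object] + [M J]
  take D:  [D O G K object] + [M H O G K object] + [J G object] + [M J]
  take M:  [O G K object] + [M H O G K object] + [J G object] + [M J]
  take H:  [O G K object] + [H O G K object] + [J G object] + [J]
  take O:  [O G K object] + [O G K object] + [J G object] + [J]
  take J:  [G K object] + [G K object] + [J G object] + [J]
  take G:  [G K object] + [G K object] + [G object]
  take K:  [K object] + [K object] + [object]
  take object:  [object] + [object] + [object]
MRO: E I F D M H O J G K object
M is at position 4; next is H.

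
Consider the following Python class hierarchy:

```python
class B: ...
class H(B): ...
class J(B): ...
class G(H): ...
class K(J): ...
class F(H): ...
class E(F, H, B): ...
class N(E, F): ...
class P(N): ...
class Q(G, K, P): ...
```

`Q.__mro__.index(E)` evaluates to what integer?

6

L[Q] = Q + merge(L[G], L[K], L[P], [G K P])
  take G:  [G H B object] + [K J B object] + [P N E F H B object] + [G K P]
  take K:  [H B object] + [K J B object] + [P N E F H B object] + [K P]
  take J:  [H B object] + [J B object] + [P N E F H B object] + [P]
  take P:  [H B object] + [B object] + [P N E F H B object] + [P]
  take N:  [H B object] + [B object] + [N E F H B object]
  take E:  [H B object] + [B object] + [E F H B object]
  take F:  [H B object] + [B object] + [F H B object]
  take H:  [H B object] + [B object] + [H B object]
  take B:  [B object] + [B object] + [B object]
  take object:  [object] + [object] + [object]
MRO: Q G K J P N E F H B object
E sits at index 6.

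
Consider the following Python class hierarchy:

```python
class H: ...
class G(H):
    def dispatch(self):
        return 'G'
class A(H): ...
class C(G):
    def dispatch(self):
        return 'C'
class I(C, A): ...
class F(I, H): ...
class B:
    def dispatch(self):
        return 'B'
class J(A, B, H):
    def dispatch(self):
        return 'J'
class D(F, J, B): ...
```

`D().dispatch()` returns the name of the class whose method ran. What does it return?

L[D] = D + merge(L[F], L[J], L[B], [F J B])
  take F:  [F I C G A H object] + [J A B H object] + [B object] + [F J B]
  take I:  [I C G A H object] + [J A B H object] + [B object] + [J B]
  take C:  [C G A H object] + [J A B H object] + [B object] + [J B]
  take G:  [G A H object] + [J A B H object] + [B object] + [J B]
  take J:  [A H object] + [J A B H object] + [B object] + [J B]
  take A:  [A H object] + [A B H object] + [B object] + [B]
  take B:  [H object] + [B H object] + [B object] + [B]
  take H:  [H object] + [H object] + [object]
  take object:  [object] + [object] + [object]
MRO: D F I C G J A B H object
dispatch is defined in: B, C, G, J. First along the MRO is C.

C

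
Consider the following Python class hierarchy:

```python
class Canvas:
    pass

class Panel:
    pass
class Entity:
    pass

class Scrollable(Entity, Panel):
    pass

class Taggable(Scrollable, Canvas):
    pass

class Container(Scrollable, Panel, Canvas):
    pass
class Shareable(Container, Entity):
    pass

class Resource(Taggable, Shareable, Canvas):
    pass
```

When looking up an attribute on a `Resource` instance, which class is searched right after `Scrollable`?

Entity

L[Resource] = Resource + merge(L[Taggable], L[Shareable], L[Canvas], [Taggable Shareable Canvas])
  take Taggable:  [Taggable Scrollable Entity Panel Canvas object] + [Shareable Container Scrollable Entity Panel Canvas object] + [Canvas object] + [Taggable Shareable Canvas]
  take Shareable:  [Scrollable Entity Panel Canvas object] + [Shareable Container Scrollable Entity Panel Canvas object] + [Canvas object] + [Shareable Canvas]
  take Container:  [Scrollable Entity Panel Canvas object] + [Container Scrollable Entity Panel Canvas object] + [Canvas object] + [Canvas]
  take Scrollable:  [Scrollable Entity Panel Canvas object] + [Scrollable Entity Panel Canvas object] + [Canvas object] + [Canvas]
  take Entity:  [Entity Panel Canvas object] + [Entity Panel Canvas object] + [Canvas object] + [Canvas]
  take Panel:  [Panel Canvas object] + [Panel Canvas object] + [Canvas object] + [Canvas]
  take Canvas:  [Canvas object] + [Canvas object] + [Canvas object] + [Canvas]
  take object:  [object] + [object] + [object]
MRO: Resource Taggable Shareable Container Scrollable Entity Panel Canvas object
Scrollable is at position 4; next is Entity.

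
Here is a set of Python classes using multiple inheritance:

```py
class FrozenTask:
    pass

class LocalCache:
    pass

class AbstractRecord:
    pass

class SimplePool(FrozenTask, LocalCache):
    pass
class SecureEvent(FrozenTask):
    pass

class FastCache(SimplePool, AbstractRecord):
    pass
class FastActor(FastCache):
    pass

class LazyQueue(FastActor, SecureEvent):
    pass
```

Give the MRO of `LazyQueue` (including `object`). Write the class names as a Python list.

L[LazyQueue] = LazyQueue + merge(L[FastActor], L[SecureEvent], [FastActor SecureEvent])
  take FastActor:  [FastActor FastCache SimplePool FrozenTask LocalCache AbstractRecord object] + [SecureEvent FrozenTask object] + [FastActor SecureEvent]
  take FastCache:  [FastCache SimplePool FrozenTask LocalCache AbstractRecord object] + [SecureEvent FrozenTask object] + [SecureEvent]
  take SimplePool:  [SimplePool FrozenTask LocalCache AbstractRecord object] + [SecureEvent FrozenTask object] + [SecureEvent]
  take SecureEvent:  [FrozenTask LocalCache AbstractRecord object] + [SecureEvent FrozenTask object] + [SecureEvent]
  take FrozenTask:  [FrozenTask LocalCache AbstractRecord object] + [FrozenTask object]
  take LocalCache:  [LocalCache AbstractRecord object] + [object]
  take AbstractRecord:  [AbstractRecord object] + [object]
  take object:  [object] + [object]

[LazyQueue, FastActor, FastCache, SimplePool, SecureEvent, FrozenTask, LocalCache, AbstractRecord, object]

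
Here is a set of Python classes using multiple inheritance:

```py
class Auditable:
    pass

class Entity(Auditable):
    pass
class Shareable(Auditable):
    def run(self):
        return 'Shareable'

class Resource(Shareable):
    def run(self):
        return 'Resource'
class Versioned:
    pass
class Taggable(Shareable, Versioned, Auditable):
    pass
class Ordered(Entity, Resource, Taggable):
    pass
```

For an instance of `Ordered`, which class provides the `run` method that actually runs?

L[Ordered] = Ordered + merge(L[Entity], L[Resource], L[Taggable], [Entity Resource Taggable])
  take Entity:  [Entity Auditable object] + [Resource Shareable Auditable object] + [Taggable Shareable Versioned Auditable object] + [Entity Resource Taggable]
  take Resource:  [Auditable object] + [Resource Shareable Auditable object] + [Taggable Shareable Versioned Auditable object] + [Resource Taggable]
  take Taggable:  [Auditable object] + [Shareable Auditable object] + [Taggable Shareable Versioned Auditable object] + [Taggable]
  take Shareable:  [Auditable object] + [Shareable Auditable object] + [Shareable Versioned Auditable object]
  take Versioned:  [Auditable object] + [Auditable object] + [Versioned Auditable object]
  take Auditable:  [Auditable object] + [Auditable object] + [Auditable object]
  take object:  [object] + [object] + [object]
MRO: Ordered Entity Resource Taggable Shareable Versioned Auditable object
run is defined in: Resource, Shareable. First along the MRO is Resource.

Resource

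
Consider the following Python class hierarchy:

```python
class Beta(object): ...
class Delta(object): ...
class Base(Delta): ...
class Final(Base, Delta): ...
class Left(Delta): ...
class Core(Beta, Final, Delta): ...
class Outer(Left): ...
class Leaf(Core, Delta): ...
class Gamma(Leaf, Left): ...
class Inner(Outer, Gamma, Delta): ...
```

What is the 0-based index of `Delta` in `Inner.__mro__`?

L[Inner] = Inner + merge(L[Outer], L[Gamma], L[Delta], [Outer Gamma Delta])
  take Outer:  [Outer Left Delta object] + [Gamma Leaf Core Beta Final Base Left Delta object] + [Delta object] + [Outer Gamma Delta]
  take Gamma:  [Left Delta object] + [Gamma Leaf Core Beta Final Base Left Delta object] + [Delta object] + [Gamma Delta]
  take Leaf:  [Left Delta object] + [Leaf Core Beta Final Base Left Delta object] + [Delta object] + [Delta]
  take Core:  [Left Delta object] + [Core Beta Final Base Left Delta object] + [Delta object] + [Delta]
  take Beta:  [Left Delta object] + [Beta Final Base Left Delta object] + [Delta object] + [Delta]
  take Final:  [Left Delta object] + [Final Base Left Delta object] + [Delta object] + [Delta]
  take Base:  [Left Delta object] + [Base Left Delta object] + [Delta object] + [Delta]
  take Left:  [Left Delta object] + [Left Delta object] + [Delta object] + [Delta]
  take Delta:  [Delta object] + [Delta object] + [Delta object] + [Delta]
  take object:  [object] + [object] + [object]
MRO: Inner Outer Gamma Leaf Core Beta Final Base Left Delta object
Delta sits at index 9.

9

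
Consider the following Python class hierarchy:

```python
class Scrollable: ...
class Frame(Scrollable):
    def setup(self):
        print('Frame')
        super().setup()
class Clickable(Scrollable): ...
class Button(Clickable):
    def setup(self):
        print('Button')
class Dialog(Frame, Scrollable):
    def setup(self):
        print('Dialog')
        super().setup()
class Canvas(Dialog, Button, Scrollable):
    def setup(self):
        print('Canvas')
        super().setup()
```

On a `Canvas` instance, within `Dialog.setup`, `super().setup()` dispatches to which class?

Frame

L[Canvas] = Canvas + merge(L[Dialog], L[Button], L[Scrollable], [Dialog Button Scrollable])
  take Dialog:  [Dialog Frame Scrollable object] + [Button Clickable Scrollable object] + [Scrollable object] + [Dialog Button Scrollable]
  take Frame:  [Frame Scrollable object] + [Button Clickable Scrollable object] + [Scrollable object] + [Button Scrollable]
  take Button:  [Scrollable object] + [Button Clickable Scrollable object] + [Scrollable object] + [Button Scrollable]
  take Clickable:  [Scrollable object] + [Clickable Scrollable object] + [Scrollable object] + [Scrollable]
  take Scrollable:  [Scrollable object] + [Scrollable object] + [Scrollable object] + [Scrollable]
  take object:  [object] + [object] + [object]
MRO: Canvas Dialog Frame Button Clickable Scrollable object
super() in Dialog.setup on a Canvas instance goes to the class after Dialog in Canvas's MRO: Frame.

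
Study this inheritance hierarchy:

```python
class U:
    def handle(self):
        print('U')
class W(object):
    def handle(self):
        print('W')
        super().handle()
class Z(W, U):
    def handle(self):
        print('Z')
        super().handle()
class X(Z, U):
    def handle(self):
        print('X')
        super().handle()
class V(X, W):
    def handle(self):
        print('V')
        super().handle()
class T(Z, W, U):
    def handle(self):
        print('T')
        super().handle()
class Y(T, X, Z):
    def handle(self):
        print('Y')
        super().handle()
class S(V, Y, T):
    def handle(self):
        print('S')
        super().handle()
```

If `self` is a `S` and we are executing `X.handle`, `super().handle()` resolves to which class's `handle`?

Z

L[S] = S + merge(L[V], L[Y], L[T], [V Y T])
  take V:  [V X Z W U object] + [Y T X Z W U object] + [T Z W U object] + [V Y T]
  take Y:  [X Z W U object] + [Y T X Z W U object] + [T Z W U object] + [Y T]
  take T:  [X Z W U object] + [T X Z W U object] + [T Z W U object] + [T]
  take X:  [X Z W U object] + [X Z W U object] + [Z W U object]
  take Z:  [Z W U object] + [Z W U object] + [Z W U object]
  take W:  [W U object] + [W U object] + [W U object]
  take U:  [U object] + [U object] + [U object]
  take object:  [object] + [object] + [object]
MRO: S V Y T X Z W U object
super() in X.handle on a S instance goes to the class after X in S's MRO: Z.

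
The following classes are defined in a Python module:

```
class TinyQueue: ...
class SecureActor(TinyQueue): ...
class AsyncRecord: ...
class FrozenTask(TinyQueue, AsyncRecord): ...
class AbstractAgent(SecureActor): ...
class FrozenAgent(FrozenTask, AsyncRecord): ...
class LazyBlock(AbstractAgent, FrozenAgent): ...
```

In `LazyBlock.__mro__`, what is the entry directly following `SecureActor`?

L[LazyBlock] = LazyBlock + merge(L[AbstractAgent], L[FrozenAgent], [AbstractAgent FrozenAgent])
  take AbstractAgent:  [AbstractAgent SecureActor TinyQueue object] + [FrozenAgent FrozenTask TinyQueue AsyncRecord object] + [AbstractAgent FrozenAgent]
  take SecureActor:  [SecureActor TinyQueue object] + [FrozenAgent FrozenTask TinyQueue AsyncRecord object] + [FrozenAgent]
  take FrozenAgent:  [TinyQueue object] + [FrozenAgent FrozenTask TinyQueue AsyncRecord object] + [FrozenAgent]
  take FrozenTask:  [TinyQueue object] + [FrozenTask TinyQueue AsyncRecord object]
  take TinyQueue:  [TinyQueue object] + [TinyQueue AsyncRecord object]
  take AsyncRecord:  [object] + [AsyncRecord object]
  take object:  [object] + [object]
MRO: LazyBlock AbstractAgent SecureActor FrozenAgent FrozenTask TinyQueue AsyncRecord object
SecureActor is at position 2; next is FrozenAgent.

FrozenAgent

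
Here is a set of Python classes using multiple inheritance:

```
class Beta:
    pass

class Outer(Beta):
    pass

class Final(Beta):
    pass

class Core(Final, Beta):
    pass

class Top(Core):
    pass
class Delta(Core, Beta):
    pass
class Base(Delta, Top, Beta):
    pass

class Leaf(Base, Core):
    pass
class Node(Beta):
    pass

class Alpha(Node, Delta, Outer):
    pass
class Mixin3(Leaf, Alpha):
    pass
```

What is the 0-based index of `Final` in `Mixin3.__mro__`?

8

L[Mixin3] = Mixin3 + merge(L[Leaf], L[Alpha], [Leaf Alpha])
  take Leaf:  [Leaf Base Delta Top Core Final Beta object] + [Alpha Node Delta Core Final Outer Beta object] + [Leaf Alpha]
  take Base:  [Base Delta Top Core Final Beta object] + [Alpha Node Delta Core Final Outer Beta object] + [Alpha]
  take Alpha:  [Delta Top Core Final Beta object] + [Alpha Node Delta Core Final Outer Beta object] + [Alpha]
  take Node:  [Delta Top Core Final Beta object] + [Node Delta Core Final Outer Beta object]
  take Delta:  [Delta Top Core Final Beta object] + [Delta Core Final Outer Beta object]
  take Top:  [Top Core Final Beta object] + [Core Final Outer Beta object]
  take Core:  [Core Final Beta object] + [Core Final Outer Beta object]
  take Final:  [Final Beta object] + [Final Outer Beta object]
  take Outer:  [Beta object] + [Outer Beta object]
  take Beta:  [Beta object] + [Beta object]
  take object:  [object] + [object]
MRO: Mixin3 Leaf Base Alpha Node Delta Top Core Final Outer Beta object
Final sits at index 8.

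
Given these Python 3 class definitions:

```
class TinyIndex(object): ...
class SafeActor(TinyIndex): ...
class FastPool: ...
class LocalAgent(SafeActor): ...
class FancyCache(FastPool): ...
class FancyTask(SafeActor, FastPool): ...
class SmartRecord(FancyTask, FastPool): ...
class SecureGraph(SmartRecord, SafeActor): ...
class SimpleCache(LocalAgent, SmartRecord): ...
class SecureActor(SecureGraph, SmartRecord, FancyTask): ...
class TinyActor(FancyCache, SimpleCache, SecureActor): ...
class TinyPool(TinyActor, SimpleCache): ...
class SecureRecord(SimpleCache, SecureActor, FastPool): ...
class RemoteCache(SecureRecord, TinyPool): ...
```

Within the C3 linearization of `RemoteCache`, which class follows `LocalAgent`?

SecureActor

L[RemoteCache] = RemoteCache + merge(L[SecureRecord], L[TinyPool], [SecureRecord TinyPool])
  take SecureRecord:  [SecureRecord SimpleCache LocalAgent SecureActor SecureGraph SmartRecord FancyTask SafeActor TinyIndex FastPool object] + [TinyPool TinyActor FancyCache SimpleCache LocalAgent SecureActor SecureGraph SmartRecord FancyTask SafeActor TinyIndex FastPool object] + [SecureRecord TinyPool]
  take TinyPool:  [SimpleCache LocalAgent SecureActor SecureGraph SmartRecord FancyTask SafeActor TinyIndex FastPool object] + [TinyPool TinyActor FancyCache SimpleCache LocalAgent SecureActor SecureGraph SmartRecord FancyTask SafeActor TinyIndex FastPool object] + [TinyPool]
  take TinyActor:  [SimpleCache LocalAgent SecureActor SecureGraph SmartRecord FancyTask SafeActor TinyIndex FastPool object] + [TinyActor FancyCache SimpleCache LocalAgent SecureActor SecureGraph SmartRecord FancyTask SafeActor TinyIndex FastPool object]
  take FancyCache:  [SimpleCache LocalAgent SecureActor SecureGraph SmartRecord FancyTask SafeActor TinyIndex FastPool object] + [FancyCache SimpleCache LocalAgent SecureActor SecureGraph SmartRecord FancyTask SafeActor TinyIndex FastPool object]
  take SimpleCache:  [SimpleCache LocalAgent SecureActor SecureGraph SmartRecord FancyTask SafeActor TinyIndex FastPool object] + [SimpleCache LocalAgent SecureActor SecureGraph SmartRecord FancyTask SafeActor TinyIndex FastPool object]
  take LocalAgent:  [LocalAgent SecureActor SecureGraph SmartRecord FancyTask SafeActor TinyIndex FastPool object] + [LocalAgent SecureActor SecureGraph SmartRecord FancyTask SafeActor TinyIndex FastPool object]
  take SecureActor:  [SecureActor SecureGraph SmartRecord FancyTask SafeActor TinyIndex FastPool object] + [SecureActor SecureGraph SmartRecord FancyTask SafeActor TinyIndex FastPool object]
  take SecureGraph:  [SecureGraph SmartRecord FancyTask SafeActor TinyIndex FastPool object] + [SecureGraph SmartRecord FancyTask SafeActor TinyIndex FastPool object]
  take SmartRecord:  [SmartRecord FancyTask SafeActor TinyIndex FastPool object] + [SmartRecord FancyTask SafeActor TinyIndex FastPool object]
  take FancyTask:  [FancyTask SafeActor TinyIndex FastPool object] + [FancyTask SafeActor TinyIndex FastPool object]
  take SafeActor:  [SafeActor TinyIndex FastPool object] + [SafeActor TinyIndex FastPool object]
  take TinyIndex:  [TinyIndex FastPool object] + [TinyIndex FastPool object]
  take FastPool:  [FastPool object] + [FastPool object]
  take object:  [object] + [object]
MRO: RemoteCache SecureRecord TinyPool TinyActor FancyCache SimpleCache LocalAgent SecureActor SecureGraph SmartRecord FancyTask SafeActor TinyIndex FastPool object
LocalAgent is at position 6; next is SecureActor.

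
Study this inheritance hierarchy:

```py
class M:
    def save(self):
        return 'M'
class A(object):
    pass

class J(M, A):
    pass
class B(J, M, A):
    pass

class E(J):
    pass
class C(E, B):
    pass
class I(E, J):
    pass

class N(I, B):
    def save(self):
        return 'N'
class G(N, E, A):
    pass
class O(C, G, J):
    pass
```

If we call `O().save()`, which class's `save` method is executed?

N

L[O] = O + merge(L[C], L[G], L[J], [C G J])
  take C:  [C E B J M A object] + [G N I E B J M A object] + [J M A object] + [C G J]
  take G:  [E B J M A object] + [G N I E B J M A object] + [J M A object] + [G J]
  take N:  [E B J M A object] + [N I E B J M A object] + [J M A object] + [J]
  take I:  [E B J M A object] + [I E B J M A object] + [J M A object] + [J]
  take E:  [E B J M A object] + [E B J M A object] + [J M A object] + [J]
  take B:  [B J M A object] + [B J M A object] + [J M A object] + [J]
  take J:  [J M A object] + [J M A object] + [J M A object] + [J]
  take M:  [M A object] + [M A object] + [M A object]
  take A:  [A object] + [A object] + [A object]
  take object:  [object] + [object] + [object]
MRO: O C G N I E B J M A object
save is defined in: M, N. First along the MRO is N.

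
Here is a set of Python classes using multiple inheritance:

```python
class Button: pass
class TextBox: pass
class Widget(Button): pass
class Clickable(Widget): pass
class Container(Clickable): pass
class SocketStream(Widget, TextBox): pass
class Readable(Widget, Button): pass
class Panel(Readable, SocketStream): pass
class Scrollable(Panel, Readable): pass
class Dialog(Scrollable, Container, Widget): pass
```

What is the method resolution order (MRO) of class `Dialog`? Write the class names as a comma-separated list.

L[Dialog] = Dialog + merge(L[Scrollable], L[Container], L[Widget], [Scrollable Container Widget])
  take Scrollable:  [Scrollable Panel Readable SocketStream Widget Button TextBox object] + [Container Clickable Widget Button object] + [Widget Button object] + [Scrollable Container Widget]
  take Panel:  [Panel Readable SocketStream Widget Button TextBox object] + [Container Clickable Widget Button object] + [Widget Button object] + [Container Widget]
  take Readable:  [Readable SocketStream Widget Button TextBox object] + [Container Clickable Widget Button object] + [Widget Button object] + [Container Widget]
  take SocketStream:  [SocketStream Widget Button TextBox object] + [Container Clickable Widget Button object] + [Widget Button object] + [Container Widget]
  take Container:  [Widget Button TextBox object] + [Container Clickable Widget Button object] + [Widget Button object] + [Container Widget]
  take Clickable:  [Widget Button TextBox object] + [Clickable Widget Button object] + [Widget Button object] + [Widget]
  take Widget:  [Widget Button TextBox object] + [Widget Button object] + [Widget Button object] + [Widget]
  take Button:  [Button TextBox object] + [Button object] + [Button object]
  take TextBox:  [TextBox object] + [object] + [object]
  take object:  [object] + [object] + [object]

Dialog, Scrollable, Panel, Readable, SocketStream, Container, Clickable, Widget, Button, TextBox, object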